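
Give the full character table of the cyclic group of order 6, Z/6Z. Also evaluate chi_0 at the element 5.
Character table of Z/6Z (irreps indexed chi_0,...,chi_5 with chi_k(m) = zeta_6^(k*m), zeta_6 = exp(2*pi*i/6)):
  irrep \ class  {0} (size 1)  {1} (size 1)    {2} (size 1)    {3} (size 1)  {4} (size 1)    {5} (size 1)  
  chi_0          1             1               1               1             1               1             
  chi_1          1             exp(I*pi/3)     exp(2*I*pi/3)   -1            exp(-2*I*pi/3)  exp(-I*pi/3)  
  chi_2          1             exp(2*I*pi/3)   exp(-2*I*pi/3)  1             exp(2*I*pi/3)   exp(-2*I*pi/3)
  chi_3          1             -1              1               -1            1               -1            
  chi_4          1             exp(-2*I*pi/3)  exp(2*I*pi/3)   1             exp(-2*I*pi/3)  exp(2*I*pi/3) 
  chi_5          1             exp(-I*pi/3)    exp(-2*I*pi/3)  -1            exp(2*I*pi/3)   exp(I*pi/3)   

Spot check: chi_0(5) = zeta_6^(0*5) = zeta_6^0 = 1.

Reasoning: Z/6Z is abelian, so all 6 irreducible complex representations are 1-dimensional. They are given by chi_k(m) = zeta_6^(k*m) for k = 0,...,5. Row orthogonality: sum_m chi_k(m) conj(chi_l(m)) = 6 * [k = l].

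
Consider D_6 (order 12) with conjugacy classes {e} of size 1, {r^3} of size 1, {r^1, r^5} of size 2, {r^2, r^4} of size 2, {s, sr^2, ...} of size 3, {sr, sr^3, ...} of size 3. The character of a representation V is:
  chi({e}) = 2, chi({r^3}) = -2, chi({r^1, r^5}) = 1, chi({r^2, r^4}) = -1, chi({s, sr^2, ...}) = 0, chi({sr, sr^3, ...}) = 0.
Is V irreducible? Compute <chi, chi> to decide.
Irreducible: <chi, chi> = 1.

Working: <chi, chi> = (1/|G|) sum_C |C| * |chi(C)|^2 = (1/12)[1*|2|^2 + 1*|-2|^2 + 2*|1|^2 + 2*|-1|^2 + 3*|0|^2 + 3*|0|^2]
  = (1/12)[(4) + (4) + (2) + (2) + (0) + (0)] = 12/12 = 1.
A character is irreducible iff <chi, chi> = 1, so this representation is irreducible.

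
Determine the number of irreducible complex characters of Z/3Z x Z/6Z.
18

Justification: The number of irreducible complex representations of a finite group equals its number of conjugacy classes. Z/3Z x Z/6Z is abelian of order 18, so every element is its own conjugacy class: 18 classes, so Z/3Z x Z/6Z (order 18) has exactly 18 irreducible complex representations.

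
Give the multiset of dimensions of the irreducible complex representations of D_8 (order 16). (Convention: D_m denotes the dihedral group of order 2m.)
Dimensions: 1, 1, 1, 1, 2, 2, 2

There are 7 irreducibles (= number of conjugacy classes). Their dimensions d_i satisfy sum d_i^2 = |G| = 16: 1 + 1 + 1 + 1 + 4 + 4 + 4 = 16.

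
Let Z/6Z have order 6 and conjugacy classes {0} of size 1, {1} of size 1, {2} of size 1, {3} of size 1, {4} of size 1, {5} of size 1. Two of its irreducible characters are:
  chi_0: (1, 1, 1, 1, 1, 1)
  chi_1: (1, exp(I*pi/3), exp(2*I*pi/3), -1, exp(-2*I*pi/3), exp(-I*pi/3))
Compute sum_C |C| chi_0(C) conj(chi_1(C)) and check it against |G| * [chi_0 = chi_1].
Sum = 0; so <chi_0, chi_1> = 0 (distinct irreducibles are orthogonal).

Working: Compute term by term over conjugacy classes (|C| * chi_0(C) * conj(chi_1(C))):
  1*(1)*conj(1) + 1*(1)*conj(exp(I*pi/3)) + 1*(1)*conj(exp(2*I*pi/3)) + 1*(1)*conj(-1) + 1*(1)*conj(exp(-2*I*pi/3)) + 1*(1)*conj(exp(-I*pi/3))
  = (1) + (exp(-I*pi/3)) + (exp(-2*I*pi/3)) + (-1) + (exp(2*I*pi/3)) + (exp(I*pi/3))
  = 0.
(Exp terms are combined using exp(i*s)*conj(exp(i*t)) = exp(i*(s-t)), and sums of them are collapsed using the identity that for every m > 1 the m distinct m-th roots of unity sum to 0, e.g. 1 + exp(2*I*pi/3) + exp(-2*I*pi/3) = 0.)
Dividing by |G| = 6 gives 0/6 = 0, matching the row-orthogonality relation <chi_0, chi_1> = [chi_0 = chi_1].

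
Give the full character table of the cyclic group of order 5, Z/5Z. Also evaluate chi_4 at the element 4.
Character table of Z/5Z (irreps indexed chi_0,...,chi_4 with chi_k(m) = zeta_5^(k*m), zeta_5 = exp(2*pi*i/5)):
  irrep \ class  {0} (size 1)  {1} (size 1)    {2} (size 1)    {3} (size 1)    {4} (size 1)  
  chi_0          1             1               1               1               1             
  chi_1          1             exp(2*I*pi/5)   exp(4*I*pi/5)   exp(-4*I*pi/5)  exp(-2*I*pi/5)
  chi_2          1             exp(4*I*pi/5)   exp(-2*I*pi/5)  exp(2*I*pi/5)   exp(-4*I*pi/5)
  chi_3          1             exp(-4*I*pi/5)  exp(2*I*pi/5)   exp(-2*I*pi/5)  exp(4*I*pi/5) 
  chi_4          1             exp(-2*I*pi/5)  exp(-4*I*pi/5)  exp(4*I*pi/5)   exp(2*I*pi/5) 

Spot check: chi_4(4) = zeta_5^(4*4) = zeta_5^16 = exp(2*I*pi/5).

Argument: Z/5Z is abelian, so all 5 irreducible complex representations are 1-dimensional. They are given by chi_k(m) = zeta_5^(k*m) for k = 0,...,4. Row orthogonality: sum_m chi_k(m) conj(chi_l(m)) = 5 * [k = l].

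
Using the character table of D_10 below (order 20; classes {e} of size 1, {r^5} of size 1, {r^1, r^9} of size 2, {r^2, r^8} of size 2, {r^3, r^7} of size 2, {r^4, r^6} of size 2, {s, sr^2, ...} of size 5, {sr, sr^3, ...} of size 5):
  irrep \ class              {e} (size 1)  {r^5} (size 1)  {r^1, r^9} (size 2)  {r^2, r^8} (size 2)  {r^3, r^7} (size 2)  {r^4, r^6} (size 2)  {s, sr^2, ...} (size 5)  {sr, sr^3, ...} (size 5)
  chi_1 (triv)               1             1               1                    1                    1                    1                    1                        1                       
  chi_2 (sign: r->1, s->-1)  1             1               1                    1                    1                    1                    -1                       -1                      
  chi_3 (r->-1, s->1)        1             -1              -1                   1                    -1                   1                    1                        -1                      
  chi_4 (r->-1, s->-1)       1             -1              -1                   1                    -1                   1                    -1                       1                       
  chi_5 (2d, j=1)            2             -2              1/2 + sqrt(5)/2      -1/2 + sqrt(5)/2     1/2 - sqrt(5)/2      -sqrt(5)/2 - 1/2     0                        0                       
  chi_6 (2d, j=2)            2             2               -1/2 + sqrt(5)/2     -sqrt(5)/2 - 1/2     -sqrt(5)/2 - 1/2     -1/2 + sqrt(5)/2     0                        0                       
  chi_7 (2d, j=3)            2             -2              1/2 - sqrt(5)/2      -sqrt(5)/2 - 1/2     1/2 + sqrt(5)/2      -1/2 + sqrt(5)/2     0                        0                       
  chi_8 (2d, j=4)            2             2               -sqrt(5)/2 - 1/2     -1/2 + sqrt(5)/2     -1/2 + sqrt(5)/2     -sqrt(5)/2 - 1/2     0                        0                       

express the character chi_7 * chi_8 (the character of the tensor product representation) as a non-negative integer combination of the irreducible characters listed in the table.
chi_7 tensor chi_8 = chi_5 + chi_7 (all other irreducibles have multiplicity 0).

Explanation: The character of a tensor product is the pointwise product (chi_7 * chi_8)(C) = chi_7(C) * chi_8(C):
  {e}: (2)*(2), {r^5}: (-2)*(2), {r^1, r^9}: (1/2 - sqrt(5)/2)*(-sqrt(5)/2 - 1/2), {r^2, r^8}: (-sqrt(5)/2 - 1/2)*(-1/2 + sqrt(5)/2), {r^3, r^7}: (1/2 + sqrt(5)/2)*(-1/2 + sqrt(5)/2), {r^4, r^6}: (-1/2 + sqrt(5)/2)*(-sqrt(5)/2 - 1/2), {s, sr^2, ...}: (0)*(0), {sr, sr^3, ...}: (0)*(0)
so (chi_7 * chi_8) takes values
  {e} -> 4, {r^5} -> -4, {r^1, r^9} -> 1, {r^2, r^8} -> -1, {r^3, r^7} -> 1, {r^4, r^6} -> -1, {s, sr^2, ...} -> 0, {sr, sr^3, ...} -> 0.
Now take the inner product of this character with each irreducible chi from the table, <chi_7*chi_8, chi> = (1/20) sum_C |C| (chi_7*chi_8)(C) conj(chi(C)):
  <chi_7*chi_8, chi_1> = (1/20)[1*(4)*conj(1) + 1*(-4)*conj(1) + 2*(1)*conj(1) + 2*(-1)*conj(1) + 2*(1)*conj(1) + 2*(-1)*conj(1) + 5*(0)*conj(1) + 5*(0)*conj(1)]
      = (1/20)[(4) + (-4) + (2) + (-2) + (2) + (-2) + (0) + (0)] = 0/20 = 0
  <chi_7*chi_8, chi_2> = (1/20)[1*(4)*conj(1) + 1*(-4)*conj(1) + 2*(1)*conj(1) + 2*(-1)*conj(1) + 2*(1)*conj(1) + 2*(-1)*conj(1) + 5*(0)*conj(-1) + 5*(0)*conj(-1)]
      = (1/20)[(4) + (-4) + (2) + (-2) + (2) + (-2) + (0) + (0)] = 0/20 = 0
  <chi_7*chi_8, chi_3> = (1/20)[1*(4)*conj(1) + 1*(-4)*conj(-1) + 2*(1)*conj(-1) + 2*(-1)*conj(1) + 2*(1)*conj(-1) + 2*(-1)*conj(1) + 5*(0)*conj(1) + 5*(0)*conj(-1)]
      = (1/20)[(4) + (4) + (-2) + (-2) + (-2) + (-2) + (0) + (0)] = 0/20 = 0
  <chi_7*chi_8, chi_4> = (1/20)[1*(4)*conj(1) + 1*(-4)*conj(-1) + 2*(1)*conj(-1) + 2*(-1)*conj(1) + 2*(1)*conj(-1) + 2*(-1)*conj(1) + 5*(0)*conj(-1) + 5*(0)*conj(1)]
      = (1/20)[(4) + (4) + (-2) + (-2) + (-2) + (-2) + (0) + (0)] = 0/20 = 0
  <chi_7*chi_8, chi_5> = (1/20)[1*(4)*conj(2) + 1*(-4)*conj(-2) + 2*(1)*conj(1/2 + sqrt(5)/2) + 2*(-1)*conj(-1/2 + sqrt(5)/2) + 2*(1)*conj(1/2 - sqrt(5)/2) + 2*(-1)*conj(-sqrt(5)/2 - 1/2) + 5*(0)*conj(0) + 5*(0)*conj(0)]
      = (1/20)[(8) + (8) + (1 + sqrt(5)) + (1 - sqrt(5)) + (1 - sqrt(5)) + (1 + sqrt(5)) + (0) + (0)] = 20/20 = 1
  <chi_7*chi_8, chi_6> = (1/20)[1*(4)*conj(2) + 1*(-4)*conj(2) + 2*(1)*conj(-1/2 + sqrt(5)/2) + 2*(-1)*conj(-sqrt(5)/2 - 1/2) + 2*(1)*conj(-sqrt(5)/2 - 1/2) + 2*(-1)*conj(-1/2 + sqrt(5)/2) + 5*(0)*conj(0) + 5*(0)*conj(0)]
      = (1/20)[(8) + (-8) + (-1 + sqrt(5)) + (1 + sqrt(5)) + (-sqrt(5) - 1) + (1 - sqrt(5)) + (0) + (0)] = 0/20 = 0
  <chi_7*chi_8, chi_7> = (1/20)[1*(4)*conj(2) + 1*(-4)*conj(-2) + 2*(1)*conj(1/2 - sqrt(5)/2) + 2*(-1)*conj(-sqrt(5)/2 - 1/2) + 2*(1)*conj(1/2 + sqrt(5)/2) + 2*(-1)*conj(-1/2 + sqrt(5)/2) + 5*(0)*conj(0) + 5*(0)*conj(0)]
      = (1/20)[(8) + (8) + (1 - sqrt(5)) + (1 + sqrt(5)) + (1 + sqrt(5)) + (1 - sqrt(5)) + (0) + (0)] = 20/20 = 1
  <chi_7*chi_8, chi_8> = (1/20)[1*(4)*conj(2) + 1*(-4)*conj(2) + 2*(1)*conj(-sqrt(5)/2 - 1/2) + 2*(-1)*conj(-1/2 + sqrt(5)/2) + 2*(1)*conj(-1/2 + sqrt(5)/2) + 2*(-1)*conj(-sqrt(5)/2 - 1/2) + 5*(0)*conj(0) + 5*(0)*conj(0)]
      = (1/20)[(8) + (-8) + (-sqrt(5) - 1) + (1 - sqrt(5)) + (-1 + sqrt(5)) + (1 + sqrt(5)) + (0) + (0)] = 0/20 = 0
Hence the multiplicities are chi_5: 1, chi_7: 1. Dimension check: dim(chi_7)*dim(chi_8) = 2*2 = 4 and sum (mult * dim) = 1*2 + 1*2 = 4.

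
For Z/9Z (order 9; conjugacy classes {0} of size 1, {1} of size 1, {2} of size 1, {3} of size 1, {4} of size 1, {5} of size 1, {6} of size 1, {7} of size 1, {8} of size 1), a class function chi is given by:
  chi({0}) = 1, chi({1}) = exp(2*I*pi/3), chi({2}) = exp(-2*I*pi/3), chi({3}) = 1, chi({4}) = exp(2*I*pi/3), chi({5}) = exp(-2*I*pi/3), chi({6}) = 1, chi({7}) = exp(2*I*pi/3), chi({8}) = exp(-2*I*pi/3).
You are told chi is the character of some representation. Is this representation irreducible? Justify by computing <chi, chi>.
Irreducible: <chi, chi> = 1.

<chi, chi> = (1/|G|) sum_C |C| * |chi(C)|^2 = (1/9)[1*|1|^2 + 1*|exp(2*I*pi/3)|^2 + 1*|exp(-2*I*pi/3)|^2 + 1*|1|^2 + 1*|exp(2*I*pi/3)|^2 + 1*|exp(-2*I*pi/3)|^2 + 1*|1|^2 + 1*|exp(2*I*pi/3)|^2 + 1*|exp(-2*I*pi/3)|^2]
  = (1/9)[(1) + (1) + (1) + (1) + (1) + (1) + (1) + (1) + (1)] = 9/9 = 1.
(Exp terms are combined using exp(i*s)*conj(exp(i*t)) = exp(i*(s-t)), and sums of them are collapsed using the identity that for every m > 1 the m distinct m-th roots of unity sum to 0, e.g. 1 + exp(2*I*pi/3) + exp(-2*I*pi/3) = 0.)
A character is irreducible iff <chi, chi> = 1, so this representation is irreducible.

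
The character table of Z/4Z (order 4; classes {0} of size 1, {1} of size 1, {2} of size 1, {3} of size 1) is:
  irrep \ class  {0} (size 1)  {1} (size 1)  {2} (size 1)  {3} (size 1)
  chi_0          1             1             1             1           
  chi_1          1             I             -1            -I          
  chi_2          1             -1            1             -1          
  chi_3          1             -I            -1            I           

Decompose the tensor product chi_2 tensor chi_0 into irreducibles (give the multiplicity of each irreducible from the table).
chi_2 tensor chi_0 = chi_2 (all other irreducibles have multiplicity 0).

Derivation: The character of a tensor product is the pointwise product (chi_2 * chi_0)(C) = chi_2(C) * chi_0(C):
  {0}: (1)*(1), {1}: (-1)*(1), {2}: (1)*(1), {3}: (-1)*(1)
so (chi_2 * chi_0) takes values
  {0} -> 1, {1} -> -1, {2} -> 1, {3} -> -1.
Now take the inner product of this character with each irreducible chi from the table, <chi_2*chi_0, chi> = (1/4) sum_C |C| (chi_2*chi_0)(C) conj(chi(C)):
  <chi_2*chi_0, chi_0> = (1/4)[1*(1)*conj(1) + 1*(-1)*conj(1) + 1*(1)*conj(1) + 1*(-1)*conj(1)]
      = (1/4)[(1) + (-1) + (1) + (-1)] = 0/4 = 0
  <chi_2*chi_0, chi_1> = (1/4)[1*(1)*conj(1) + 1*(-1)*conj(I) + 1*(1)*conj(-1) + 1*(-1)*conj(-I)]
      = (1/4)[(1) + (I) + (-1) + (-I)] = 0/4 = 0
  <chi_2*chi_0, chi_2> = (1/4)[1*(1)*conj(1) + 1*(-1)*conj(-1) + 1*(1)*conj(1) + 1*(-1)*conj(-1)]
      = (1/4)[(1) + (1) + (1) + (1)] = 4/4 = 1
  <chi_2*chi_0, chi_3> = (1/4)[1*(1)*conj(1) + 1*(-1)*conj(-I) + 1*(1)*conj(-1) + 1*(-1)*conj(I)]
      = (1/4)[(1) + (-I) + (-1) + (I)] = 0/4 = 0
(Exp terms are combined using exp(i*s)*conj(exp(i*t)) = exp(i*(s-t)), and sums of them are collapsed using the identity that for every m > 1 the m distinct m-th roots of unity sum to 0, e.g. 1 + exp(2*I*pi/3) + exp(-2*I*pi/3) = 0.)
Hence the multiplicities are chi_2: 1. Dimension check: dim(chi_2)*dim(chi_0) = 1*1 = 1 and sum (mult * dim) = 1*1 = 1.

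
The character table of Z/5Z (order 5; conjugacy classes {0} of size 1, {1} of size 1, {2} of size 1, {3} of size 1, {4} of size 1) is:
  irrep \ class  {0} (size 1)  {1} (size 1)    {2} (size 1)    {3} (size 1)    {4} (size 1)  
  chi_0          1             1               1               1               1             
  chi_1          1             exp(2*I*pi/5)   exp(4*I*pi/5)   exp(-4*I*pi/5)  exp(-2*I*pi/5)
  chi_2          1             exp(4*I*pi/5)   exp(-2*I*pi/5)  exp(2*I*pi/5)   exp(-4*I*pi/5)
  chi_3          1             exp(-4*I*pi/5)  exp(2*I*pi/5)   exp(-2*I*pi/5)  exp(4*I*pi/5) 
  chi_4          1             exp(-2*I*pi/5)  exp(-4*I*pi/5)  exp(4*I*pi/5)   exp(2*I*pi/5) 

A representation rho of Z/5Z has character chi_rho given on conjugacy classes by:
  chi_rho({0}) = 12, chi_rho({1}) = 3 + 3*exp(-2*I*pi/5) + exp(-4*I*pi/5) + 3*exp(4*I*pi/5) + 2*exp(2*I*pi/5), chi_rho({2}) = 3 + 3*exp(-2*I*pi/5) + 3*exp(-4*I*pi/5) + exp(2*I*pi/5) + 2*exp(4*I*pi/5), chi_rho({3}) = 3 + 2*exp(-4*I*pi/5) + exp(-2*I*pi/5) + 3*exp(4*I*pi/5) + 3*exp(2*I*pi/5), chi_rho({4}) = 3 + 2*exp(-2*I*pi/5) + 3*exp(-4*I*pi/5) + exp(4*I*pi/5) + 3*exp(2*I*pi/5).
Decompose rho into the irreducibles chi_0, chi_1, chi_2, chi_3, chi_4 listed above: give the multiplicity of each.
Multiplicities: chi_0: 3, chi_1: 2, chi_2: 3, chi_3: 1, chi_4: 3.

Proof sketch: Use <chi_rho, chi> = (1/|G|) sum_C |C| * chi_rho(C) * conj(chi(C)) with |G| = 5 for each irreducible chi in the table:
  <chi_rho, chi_0> = (1/5)[1*(12)*conj(1) + 1*(3 + 3*exp(-2*I*pi/5) + exp(-4*I*pi/5) + 3*exp(4*I*pi/5) + 2*exp(2*I*pi/5))*conj(1) + 1*(3 + 3*exp(-2*I*pi/5) + 3*exp(-4*I*pi/5) + exp(2*I*pi/5) + 2*exp(4*I*pi/5))*conj(1) + 1*(3 + 2*exp(-4*I*pi/5) + exp(-2*I*pi/5) + 3*exp(4*I*pi/5) + 3*exp(2*I*pi/5))*conj(1) + 1*(3 + 2*exp(-2*I*pi/5) + 3*exp(-4*I*pi/5) + exp(4*I*pi/5) + 3*exp(2*I*pi/5))*conj(1)]
      = (1/5)[(12) + (3 + 3*exp(-2*I*pi/5) + exp(-4*I*pi/5) + 3*exp(4*I*pi/5) + 2*exp(2*I*pi/5)) + (3 + 3*exp(-2*I*pi/5) + 3*exp(-4*I*pi/5) + exp(2*I*pi/5) + 2*exp(4*I*pi/5)) + (3 + 2*exp(-4*I*pi/5) + exp(-2*I*pi/5) + 3*exp(4*I*pi/5) + 3*exp(2*I*pi/5)) + (3 + 2*exp(-2*I*pi/5) + 3*exp(-4*I*pi/5) + exp(4*I*pi/5) + 3*exp(2*I*pi/5))] = 15/5 = 3
  <chi_rho, chi_1> = (1/5)[1*(12)*conj(1) + 1*(3 + 3*exp(-2*I*pi/5) + exp(-4*I*pi/5) + 3*exp(4*I*pi/5) + 2*exp(2*I*pi/5))*conj(exp(2*I*pi/5)) + 1*(3 + 3*exp(-2*I*pi/5) + 3*exp(-4*I*pi/5) + exp(2*I*pi/5) + 2*exp(4*I*pi/5))*conj(exp(4*I*pi/5)) + 1*(3 + 2*exp(-4*I*pi/5) + exp(-2*I*pi/5) + 3*exp(4*I*pi/5) + 3*exp(2*I*pi/5))*conj(exp(-4*I*pi/5)) + 1*(3 + 2*exp(-2*I*pi/5) + 3*exp(-4*I*pi/5) + exp(4*I*pi/5) + 3*exp(2*I*pi/5))*conj(exp(-2*I*pi/5))]
      = (1/5)[(12) + (2 + 3*exp(-2*I*pi/5) + 3*exp(-4*I*pi/5) + exp(4*I*pi/5) + 3*exp(2*I*pi/5)) + (2 + 3*exp(-4*I*pi/5) + exp(-2*I*pi/5) + 3*exp(4*I*pi/5) + 3*exp(2*I*pi/5)) + (2 + 3*exp(-2*I*pi/5) + 3*exp(-4*I*pi/5) + exp(2*I*pi/5) + 3*exp(4*I*pi/5)) + (2 + 3*exp(-2*I*pi/5) + exp(-4*I*pi/5) + 3*exp(4*I*pi/5) + 3*exp(2*I*pi/5))] = 10/5 = 2
  <chi_rho, chi_2> = (1/5)[1*(12)*conj(1) + 1*(3 + 3*exp(-2*I*pi/5) + exp(-4*I*pi/5) + 3*exp(4*I*pi/5) + 2*exp(2*I*pi/5))*conj(exp(4*I*pi/5)) + 1*(3 + 3*exp(-2*I*pi/5) + 3*exp(-4*I*pi/5) + exp(2*I*pi/5) + 2*exp(4*I*pi/5))*conj(exp(-2*I*pi/5)) + 1*(3 + 2*exp(-4*I*pi/5) + exp(-2*I*pi/5) + 3*exp(4*I*pi/5) + 3*exp(2*I*pi/5))*conj(exp(2*I*pi/5)) + 1*(3 + 2*exp(-2*I*pi/5) + 3*exp(-4*I*pi/5) + exp(4*I*pi/5) + 3*exp(2*I*pi/5))*conj(exp(-4*I*pi/5))]
      = (1/5)[(12) + (3 + 2*exp(-2*I*pi/5) + 3*exp(-4*I*pi/5) + exp(2*I*pi/5) + 3*exp(4*I*pi/5)) + (3 + 3*exp(-2*I*pi/5) + 2*exp(-4*I*pi/5) + exp(4*I*pi/5) + 3*exp(2*I*pi/5)) + (3 + 3*exp(-2*I*pi/5) + exp(-4*I*pi/5) + 2*exp(4*I*pi/5) + 3*exp(2*I*pi/5)) + (3 + 3*exp(-4*I*pi/5) + exp(-2*I*pi/5) + 3*exp(4*I*pi/5) + 2*exp(2*I*pi/5))] = 15/5 = 3
  <chi_rho, chi_3> = (1/5)[1*(12)*conj(1) + 1*(3 + 3*exp(-2*I*pi/5) + exp(-4*I*pi/5) + 3*exp(4*I*pi/5) + 2*exp(2*I*pi/5))*conj(exp(-4*I*pi/5)) + 1*(3 + 3*exp(-2*I*pi/5) + 3*exp(-4*I*pi/5) + exp(2*I*pi/5) + 2*exp(4*I*pi/5))*conj(exp(2*I*pi/5)) + 1*(3 + 2*exp(-4*I*pi/5) + exp(-2*I*pi/5) + 3*exp(4*I*pi/5) + 3*exp(2*I*pi/5))*conj(exp(-2*I*pi/5)) + 1*(3 + 2*exp(-2*I*pi/5) + 3*exp(-4*I*pi/5) + exp(4*I*pi/5) + 3*exp(2*I*pi/5))*conj(exp(4*I*pi/5))]
      = (1/5)[(12) + (1 + 3*exp(-2*I*pi/5) + 2*exp(-4*I*pi/5) + 3*exp(4*I*pi/5) + 3*exp(2*I*pi/5)) + (1 + 3*exp(-2*I*pi/5) + 3*exp(-4*I*pi/5) + 3*exp(4*I*pi/5) + 2*exp(2*I*pi/5)) + (1 + 2*exp(-2*I*pi/5) + 3*exp(-4*I*pi/5) + 3*exp(4*I*pi/5) + 3*exp(2*I*pi/5)) + (1 + 3*exp(-2*I*pi/5) + 3*exp(-4*I*pi/5) + 2*exp(4*I*pi/5) + 3*exp(2*I*pi/5))] = 5/5 = 1
  <chi_rho, chi_4> = (1/5)[1*(12)*conj(1) + 1*(3 + 3*exp(-2*I*pi/5) + exp(-4*I*pi/5) + 3*exp(4*I*pi/5) + 2*exp(2*I*pi/5))*conj(exp(-2*I*pi/5)) + 1*(3 + 3*exp(-2*I*pi/5) + 3*exp(-4*I*pi/5) + exp(2*I*pi/5) + 2*exp(4*I*pi/5))*conj(exp(-4*I*pi/5)) + 1*(3 + 2*exp(-4*I*pi/5) + exp(-2*I*pi/5) + 3*exp(4*I*pi/5) + 3*exp(2*I*pi/5))*conj(exp(4*I*pi/5)) + 1*(3 + 2*exp(-2*I*pi/5) + 3*exp(-4*I*pi/5) + exp(4*I*pi/5) + 3*exp(2*I*pi/5))*conj(exp(2*I*pi/5))]
      = (1/5)[(12) + (3 + 3*exp(-4*I*pi/5) + exp(-2*I*pi/5) + 2*exp(4*I*pi/5) + 3*exp(2*I*pi/5)) + (3 + 2*exp(-2*I*pi/5) + exp(-4*I*pi/5) + 3*exp(4*I*pi/5) + 3*exp(2*I*pi/5)) + (3 + 3*exp(-2*I*pi/5) + 3*exp(-4*I*pi/5) + exp(4*I*pi/5) + 2*exp(2*I*pi/5)) + (3 + 3*exp(-2*I*pi/5) + 2*exp(-4*I*pi/5) + exp(2*I*pi/5) + 3*exp(4*I*pi/5))] = 15/5 = 3
(Exp terms are combined using exp(i*s)*conj(exp(i*t)) = exp(i*(s-t)), and sums of them are collapsed using the identity that for every m > 1 the m distinct m-th roots of unity sum to 0, e.g. 1 + exp(2*I*pi/3) + exp(-2*I*pi/3) = 0.)
Dimension check: dim(rho) = sum (mult * dim) = 3*1 + 2*1 + 3*1 + 1*1 + 3*1 = 12 = chi_rho(e) = 12.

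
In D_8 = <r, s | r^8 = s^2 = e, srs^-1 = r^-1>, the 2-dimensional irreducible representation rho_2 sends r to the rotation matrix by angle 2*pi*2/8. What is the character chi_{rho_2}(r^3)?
chi_{rho_2}(r^3) = 2*cos(2*pi*2*3/8) = 0

Why: rho_2(r^3) is rotation by angle 2*pi*2*3/8, whose trace is 2*cos(2*pi*2*3/8) = 0.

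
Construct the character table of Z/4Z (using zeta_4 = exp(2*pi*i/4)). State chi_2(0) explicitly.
Character table of Z/4Z (irreps indexed chi_0,...,chi_3 with chi_k(m) = zeta_4^(k*m), zeta_4 = exp(2*pi*i/4)):
  irrep \ class  {0} (size 1)  {1} (size 1)  {2} (size 1)  {3} (size 1)
  chi_0          1             1             1             1           
  chi_1          1             I             -1            -I          
  chi_2          1             -1            1             -1          
  chi_3          1             -I            -1            I           

Spot check: chi_2(0) = zeta_4^(2*0) = zeta_4^0 = 1.

Derivation: Z/4Z is abelian, so all 4 irreducible complex representations are 1-dimensional. They are given by chi_k(m) = zeta_4^(k*m) for k = 0,...,3. Row orthogonality: sum_m chi_k(m) conj(chi_l(m)) = 4 * [k = l].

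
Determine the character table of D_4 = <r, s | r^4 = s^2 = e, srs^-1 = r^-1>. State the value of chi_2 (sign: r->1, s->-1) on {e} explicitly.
Conjugacy classes: {e} of size 1, {r^2} of size 1, {r^1, r^3} of size 2, {s, sr^2, ...} of size 2, {sr, sr^3, ...} of size 2.
Character table:
  irrep \ class              {e} (size 1)  {r^2} (size 1)  {r^1, r^3} (size 2)  {s, sr^2, ...} (size 2)  {sr, sr^3, ...} (size 2)
  chi_1 (triv)               1             1               1                    1                        1                       
  chi_2 (sign: r->1, s->-1)  1             1               1                    -1                       -1                      
  chi_3 (r->-1, s->1)        1             1               -1                   1                        -1                      
  chi_4 (r->-1, s->-1)       1             1               -1                   -1                       1                       
  chi_5 (2d, j=1)            2             -2              0                    0                        0                       

Spot check: chi_2 (sign: r->1, s->-1) on {e} = 1.

Details: D_4 has order 2*4 = 8 with 5 conjugacy classes, hence 5 irreducibles. Sum of squared dims 1 + 1 + 1 + 1 + 4 = 8 = |G|. Linear characters come from the abelianisation; the 2-dimensional irreps have character r^k -> 2*cos(2*pi*j*k/4), reflections -> 0.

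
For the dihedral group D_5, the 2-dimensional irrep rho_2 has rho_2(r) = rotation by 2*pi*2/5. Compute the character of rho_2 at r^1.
chi_{rho_2}(r^1) = 2*cos(2*pi*2*1/5) = -sqrt(5)/2 - 1/2

Proof sketch: rho_2(r^1) is rotation by angle 2*pi*2*1/5, whose trace is 2*cos(2*pi*2*1/5) = -sqrt(5)/2 - 1/2.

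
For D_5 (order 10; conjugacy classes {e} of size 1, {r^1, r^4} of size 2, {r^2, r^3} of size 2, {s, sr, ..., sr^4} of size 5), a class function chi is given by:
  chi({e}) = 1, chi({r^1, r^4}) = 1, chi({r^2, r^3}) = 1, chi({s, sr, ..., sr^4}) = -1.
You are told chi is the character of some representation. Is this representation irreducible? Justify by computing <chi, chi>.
Irreducible: <chi, chi> = 1.

Solution. <chi, chi> = (1/|G|) sum_C |C| * |chi(C)|^2 = (1/10)[1*|1|^2 + 2*|1|^2 + 2*|1|^2 + 5*|-1|^2]
  = (1/10)[(1) + (2) + (2) + (5)] = 10/10 = 1.
A character is irreducible iff <chi, chi> = 1, so this representation is irreducible.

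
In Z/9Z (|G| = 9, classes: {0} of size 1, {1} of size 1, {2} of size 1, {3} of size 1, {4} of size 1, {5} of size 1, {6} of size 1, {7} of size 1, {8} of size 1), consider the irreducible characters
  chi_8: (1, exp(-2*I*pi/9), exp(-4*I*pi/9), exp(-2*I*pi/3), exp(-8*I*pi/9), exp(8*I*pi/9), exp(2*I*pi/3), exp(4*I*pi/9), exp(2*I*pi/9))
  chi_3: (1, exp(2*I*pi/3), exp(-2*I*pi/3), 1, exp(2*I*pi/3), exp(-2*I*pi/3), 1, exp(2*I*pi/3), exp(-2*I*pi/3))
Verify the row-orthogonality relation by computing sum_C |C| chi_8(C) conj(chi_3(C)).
Sum = 0; so <chi_8, chi_3> = 0 (distinct irreducibles are orthogonal).

Justification: Compute term by term over conjugacy classes (|C| * chi_8(C) * conj(chi_3(C))):
  1*(1)*conj(1) + 1*(exp(-2*I*pi/9))*conj(exp(2*I*pi/3)) + 1*(exp(-4*I*pi/9))*conj(exp(-2*I*pi/3)) + 1*(exp(-2*I*pi/3))*conj(1) + 1*(exp(-8*I*pi/9))*conj(exp(2*I*pi/3)) + 1*(exp(8*I*pi/9))*conj(exp(-2*I*pi/3)) + 1*(exp(2*I*pi/3))*conj(1) + 1*(exp(4*I*pi/9))*conj(exp(2*I*pi/3)) + 1*(exp(2*I*pi/9))*conj(exp(-2*I*pi/3))
  = (1) + (exp(-8*I*pi/9)) + (exp(2*I*pi/9)) + (exp(-2*I*pi/3)) + (exp(4*I*pi/9)) + (exp(-4*I*pi/9)) + (exp(2*I*pi/3)) + (exp(-2*I*pi/9)) + (exp(8*I*pi/9))
  = 0.
(Exp terms are combined using exp(i*s)*conj(exp(i*t)) = exp(i*(s-t)), and sums of them are collapsed using the identity that for every m > 1 the m distinct m-th roots of unity sum to 0, e.g. 1 + exp(2*I*pi/3) + exp(-2*I*pi/3) = 0.)
Dividing by |G| = 9 gives 0/9 = 0, matching the row-orthogonality relation <chi_8, chi_3> = [chi_8 = chi_3].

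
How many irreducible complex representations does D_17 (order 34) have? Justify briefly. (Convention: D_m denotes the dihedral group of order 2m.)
10

Argument: The number of irreducible complex representations of a finite group equals its number of conjugacy classes. D_17 has 10 conjugacy classes ((n+3)/2 for n odd), so D_17 (order 34) has exactly 10 irreducible complex representations.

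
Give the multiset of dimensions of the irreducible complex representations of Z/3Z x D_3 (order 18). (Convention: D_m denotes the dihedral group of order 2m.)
Dimensions: 1, 1, 1, 1, 1, 1, 2, 2, 2

Reasoning: There are 9 irreducibles (= number of conjugacy classes). Their dimensions d_i satisfy sum d_i^2 = |G| = 18: 1 + 1 + 1 + 1 + 1 + 1 + 4 + 4 + 4 = 18. (For the product with Z/3Z: each of the 3 1-dim characters of Z/3Z tensors with each irrep of D_3, giving 3 copies of each D_3-dimension.)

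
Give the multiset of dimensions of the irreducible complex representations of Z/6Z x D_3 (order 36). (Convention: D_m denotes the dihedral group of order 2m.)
Dimensions: 1, 1, 1, 1, 1, 1, 1, 1, 1, 1, 1, 1, 2, 2, 2, 2, 2, 2

Explanation: There are 18 irreducibles (= number of conjugacy classes). Their dimensions d_i satisfy sum d_i^2 = |G| = 36: 1 + 1 + 1 + 1 + 1 + 1 + 1 + 1 + 1 + 1 + 1 + 1 + 4 + 4 + 4 + 4 + 4 + 4 = 36. (For the product with Z/6Z: each of the 6 1-dim characters of Z/6Z tensors with each irrep of D_3, giving 6 copies of each D_3-dimension.)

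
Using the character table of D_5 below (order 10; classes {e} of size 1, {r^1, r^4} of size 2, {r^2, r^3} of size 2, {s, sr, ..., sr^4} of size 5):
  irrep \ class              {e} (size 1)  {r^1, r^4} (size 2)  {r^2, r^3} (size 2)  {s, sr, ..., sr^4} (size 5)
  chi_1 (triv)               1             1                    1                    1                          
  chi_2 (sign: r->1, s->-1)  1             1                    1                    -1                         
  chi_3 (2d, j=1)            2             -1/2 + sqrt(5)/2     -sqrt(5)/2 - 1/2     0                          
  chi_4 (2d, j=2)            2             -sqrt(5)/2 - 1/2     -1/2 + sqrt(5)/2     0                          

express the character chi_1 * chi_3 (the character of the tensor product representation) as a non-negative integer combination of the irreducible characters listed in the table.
chi_1 tensor chi_3 = chi_3 (all other irreducibles have multiplicity 0).

Solution. The character of a tensor product is the pointwise product (chi_1 * chi_3)(C) = chi_1(C) * chi_3(C):
  {e}: (1)*(2), {r^1, r^4}: (1)*(-1/2 + sqrt(5)/2), {r^2, r^3}: (1)*(-sqrt(5)/2 - 1/2), {s, sr, ..., sr^4}: (1)*(0)
so (chi_1 * chi_3) takes values
  {e} -> 2, {r^1, r^4} -> -1/2 + sqrt(5)/2, {r^2, r^3} -> -sqrt(5)/2 - 1/2, {s, sr, ..., sr^4} -> 0.
Now take the inner product of this character with each irreducible chi from the table, <chi_1*chi_3, chi> = (1/10) sum_C |C| (chi_1*chi_3)(C) conj(chi(C)):
  <chi_1*chi_3, chi_1> = (1/10)[1*(2)*conj(1) + 2*(-1/2 + sqrt(5)/2)*conj(1) + 2*(-sqrt(5)/2 - 1/2)*conj(1) + 5*(0)*conj(1)]
      = (1/10)[(2) + (-1 + sqrt(5)) + (-sqrt(5) - 1) + (0)] = 0/10 = 0
  <chi_1*chi_3, chi_2> = (1/10)[1*(2)*conj(1) + 2*(-1/2 + sqrt(5)/2)*conj(1) + 2*(-sqrt(5)/2 - 1/2)*conj(1) + 5*(0)*conj(-1)]
      = (1/10)[(2) + (-1 + sqrt(5)) + (-sqrt(5) - 1) + (0)] = 0/10 = 0
  <chi_1*chi_3, chi_3> = (1/10)[1*(2)*conj(2) + 2*(-1/2 + sqrt(5)/2)*conj(-1/2 + sqrt(5)/2) + 2*(-sqrt(5)/2 - 1/2)*conj(-sqrt(5)/2 - 1/2) + 5*(0)*conj(0)]
      = (1/10)[(4) + (3 - sqrt(5)) + (sqrt(5) + 3) + (0)] = 10/10 = 1
  <chi_1*chi_3, chi_4> = (1/10)[1*(2)*conj(2) + 2*(-1/2 + sqrt(5)/2)*conj(-sqrt(5)/2 - 1/2) + 2*(-sqrt(5)/2 - 1/2)*conj(-1/2 + sqrt(5)/2) + 5*(0)*conj(0)]
      = (1/10)[(4) + (-2) + (-2) + (0)] = 0/10 = 0
Hence the multiplicities are chi_3: 1. Dimension check: dim(chi_1)*dim(chi_3) = 1*2 = 2 and sum (mult * dim) = 1*2 = 2.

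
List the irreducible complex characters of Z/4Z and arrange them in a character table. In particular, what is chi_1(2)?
Character table of Z/4Z (irreps indexed chi_0,...,chi_3 with chi_k(m) = zeta_4^(k*m), zeta_4 = exp(2*pi*i/4)):
  irrep \ class  {0} (size 1)  {1} (size 1)  {2} (size 1)  {3} (size 1)
  chi_0          1             1             1             1           
  chi_1          1             I             -1            -I          
  chi_2          1             -1            1             -1          
  chi_3          1             -I            -1            I           

Spot check: chi_1(2) = zeta_4^(1*2) = zeta_4^2 = -1.

Why: Z/4Z is abelian, so all 4 irreducible complex representations are 1-dimensional. They are given by chi_k(m) = zeta_4^(k*m) for k = 0,...,3. Row orthogonality: sum_m chi_k(m) conj(chi_l(m)) = 4 * [k = l].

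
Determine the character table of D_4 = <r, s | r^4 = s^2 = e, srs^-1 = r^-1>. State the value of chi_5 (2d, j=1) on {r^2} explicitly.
Conjugacy classes: {e} of size 1, {r^2} of size 1, {r^1, r^3} of size 2, {s, sr^2, ...} of size 2, {sr, sr^3, ...} of size 2.
Character table:
  irrep \ class              {e} (size 1)  {r^2} (size 1)  {r^1, r^3} (size 2)  {s, sr^2, ...} (size 2)  {sr, sr^3, ...} (size 2)
  chi_1 (triv)               1             1               1                    1                        1                       
  chi_2 (sign: r->1, s->-1)  1             1               1                    -1                       -1                      
  chi_3 (r->-1, s->1)        1             1               -1                   1                        -1                      
  chi_4 (r->-1, s->-1)       1             1               -1                   -1                       1                       
  chi_5 (2d, j=1)            2             -2              0                    0                        0                       

Spot check: chi_5 (2d, j=1) on {r^2} = -2.

D_4 has order 2*4 = 8 with 5 conjugacy classes, hence 5 irreducibles. Sum of squared dims 1 + 1 + 1 + 1 + 4 = 8 = |G|. Linear characters come from the abelianisation; the 2-dimensional irreps have character r^k -> 2*cos(2*pi*j*k/4), reflections -> 0.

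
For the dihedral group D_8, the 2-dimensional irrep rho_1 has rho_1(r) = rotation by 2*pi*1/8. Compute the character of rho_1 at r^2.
chi_{rho_1}(r^2) = 2*cos(2*pi*1*2/8) = 0

Reasoning: rho_1(r^2) is rotation by angle 2*pi*1*2/8, whose trace is 2*cos(2*pi*1*2/8) = 0.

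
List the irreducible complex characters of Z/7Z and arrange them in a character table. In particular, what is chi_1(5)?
Character table of Z/7Z (irreps indexed chi_0,...,chi_6 with chi_k(m) = zeta_7^(k*m), zeta_7 = exp(2*pi*i/7)):
  irrep \ class  {0} (size 1)  {1} (size 1)    {2} (size 1)    {3} (size 1)    {4} (size 1)    {5} (size 1)    {6} (size 1)  
  chi_0          1             1               1               1               1               1               1             
  chi_1          1             exp(2*I*pi/7)   exp(4*I*pi/7)   exp(6*I*pi/7)   exp(-6*I*pi/7)  exp(-4*I*pi/7)  exp(-2*I*pi/7)
  chi_2          1             exp(4*I*pi/7)   exp(-6*I*pi/7)  exp(-2*I*pi/7)  exp(2*I*pi/7)   exp(6*I*pi/7)   exp(-4*I*pi/7)
  chi_3          1             exp(6*I*pi/7)   exp(-2*I*pi/7)  exp(4*I*pi/7)   exp(-4*I*pi/7)  exp(2*I*pi/7)   exp(-6*I*pi/7)
  chi_4          1             exp(-6*I*pi/7)  exp(2*I*pi/7)   exp(-4*I*pi/7)  exp(4*I*pi/7)   exp(-2*I*pi/7)  exp(6*I*pi/7) 
  chi_5          1             exp(-4*I*pi/7)  exp(6*I*pi/7)   exp(2*I*pi/7)   exp(-2*I*pi/7)  exp(-6*I*pi/7)  exp(4*I*pi/7) 
  chi_6          1             exp(-2*I*pi/7)  exp(-4*I*pi/7)  exp(-6*I*pi/7)  exp(6*I*pi/7)   exp(4*I*pi/7)   exp(2*I*pi/7) 

Spot check: chi_1(5) = zeta_7^(1*5) = zeta_7^5 = exp(-4*I*pi/7).

Proof sketch: Z/7Z is abelian, so all 7 irreducible complex representations are 1-dimensional. They are given by chi_k(m) = zeta_7^(k*m) for k = 0,...,6. Row orthogonality: sum_m chi_k(m) conj(chi_l(m)) = 7 * [k = l].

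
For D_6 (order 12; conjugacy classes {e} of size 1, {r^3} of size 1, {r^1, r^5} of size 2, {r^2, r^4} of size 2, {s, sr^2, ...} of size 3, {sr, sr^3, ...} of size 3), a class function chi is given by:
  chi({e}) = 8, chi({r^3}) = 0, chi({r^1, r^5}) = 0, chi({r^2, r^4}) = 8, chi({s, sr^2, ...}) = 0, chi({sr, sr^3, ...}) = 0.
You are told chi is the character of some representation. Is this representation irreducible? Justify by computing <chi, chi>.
Not irreducible (reducible): <chi, chi> = 16 > 1.

Why: <chi, chi> = (1/|G|) sum_C |C| * |chi(C)|^2 = (1/12)[1*|8|^2 + 1*|0|^2 + 2*|0|^2 + 2*|8|^2 + 3*|0|^2 + 3*|0|^2]
  = (1/12)[(64) + (0) + (0) + (128) + (0) + (0)] = 192/12 = 16.
A character is irreducible iff <chi, chi> = 1, so this representation is reducible.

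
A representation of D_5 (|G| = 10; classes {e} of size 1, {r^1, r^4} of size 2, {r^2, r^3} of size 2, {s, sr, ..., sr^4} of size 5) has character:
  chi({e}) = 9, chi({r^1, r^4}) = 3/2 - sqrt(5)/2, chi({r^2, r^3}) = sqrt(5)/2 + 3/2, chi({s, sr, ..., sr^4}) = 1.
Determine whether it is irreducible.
Not irreducible (reducible): <chi, chi> = 10 > 1.

<chi, chi> = (1/|G|) sum_C |C| * |chi(C)|^2 = (1/10)[1*|9|^2 + 2*|3/2 - sqrt(5)/2|^2 + 2*|sqrt(5)/2 + 3/2|^2 + 5*|1|^2]
  = (1/10)[(81) + (7 - 3*sqrt(5)) + (3*sqrt(5) + 7) + (5)] = 100/10 = 10.
A character is irreducible iff <chi, chi> = 1, so this representation is reducible.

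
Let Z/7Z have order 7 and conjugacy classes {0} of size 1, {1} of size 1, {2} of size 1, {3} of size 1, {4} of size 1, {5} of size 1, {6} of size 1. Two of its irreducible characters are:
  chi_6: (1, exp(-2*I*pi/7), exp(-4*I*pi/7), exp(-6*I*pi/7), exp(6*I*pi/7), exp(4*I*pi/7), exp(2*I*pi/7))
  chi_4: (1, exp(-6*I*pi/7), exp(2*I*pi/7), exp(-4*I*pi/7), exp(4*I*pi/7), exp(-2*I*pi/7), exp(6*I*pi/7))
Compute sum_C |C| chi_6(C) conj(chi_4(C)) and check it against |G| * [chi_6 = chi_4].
Sum = 0; so <chi_6, chi_4> = 0 (distinct irreducibles are orthogonal).

Why: Compute term by term over conjugacy classes (|C| * chi_6(C) * conj(chi_4(C))):
  1*(1)*conj(1) + 1*(exp(-2*I*pi/7))*conj(exp(-6*I*pi/7)) + 1*(exp(-4*I*pi/7))*conj(exp(2*I*pi/7)) + 1*(exp(-6*I*pi/7))*conj(exp(-4*I*pi/7)) + 1*(exp(6*I*pi/7))*conj(exp(4*I*pi/7)) + 1*(exp(4*I*pi/7))*conj(exp(-2*I*pi/7)) + 1*(exp(2*I*pi/7))*conj(exp(6*I*pi/7))
  = (1) + (exp(4*I*pi/7)) + (exp(-6*I*pi/7)) + (exp(-2*I*pi/7)) + (exp(2*I*pi/7)) + (exp(6*I*pi/7)) + (exp(-4*I*pi/7))
  = 0.
(Exp terms are combined using exp(i*s)*conj(exp(i*t)) = exp(i*(s-t)), and sums of them are collapsed using the identity that for every m > 1 the m distinct m-th roots of unity sum to 0, e.g. 1 + exp(2*I*pi/3) + exp(-2*I*pi/3) = 0.)
Dividing by |G| = 7 gives 0/7 = 0, matching the row-orthogonality relation <chi_6, chi_4> = [chi_6 = chi_4].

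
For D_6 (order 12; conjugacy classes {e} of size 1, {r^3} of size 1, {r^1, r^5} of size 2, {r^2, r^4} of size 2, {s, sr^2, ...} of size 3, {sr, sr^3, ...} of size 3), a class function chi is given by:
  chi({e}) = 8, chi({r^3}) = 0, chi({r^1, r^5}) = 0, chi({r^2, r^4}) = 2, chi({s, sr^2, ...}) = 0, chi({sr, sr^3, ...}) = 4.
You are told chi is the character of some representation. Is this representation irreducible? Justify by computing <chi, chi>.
Not irreducible (reducible): <chi, chi> = 10 > 1.

Argument: <chi, chi> = (1/|G|) sum_C |C| * |chi(C)|^2 = (1/12)[1*|8|^2 + 1*|0|^2 + 2*|0|^2 + 2*|2|^2 + 3*|0|^2 + 3*|4|^2]
  = (1/12)[(64) + (0) + (0) + (8) + (0) + (48)] = 120/12 = 10.
A character is irreducible iff <chi, chi> = 1, so this representation is reducible.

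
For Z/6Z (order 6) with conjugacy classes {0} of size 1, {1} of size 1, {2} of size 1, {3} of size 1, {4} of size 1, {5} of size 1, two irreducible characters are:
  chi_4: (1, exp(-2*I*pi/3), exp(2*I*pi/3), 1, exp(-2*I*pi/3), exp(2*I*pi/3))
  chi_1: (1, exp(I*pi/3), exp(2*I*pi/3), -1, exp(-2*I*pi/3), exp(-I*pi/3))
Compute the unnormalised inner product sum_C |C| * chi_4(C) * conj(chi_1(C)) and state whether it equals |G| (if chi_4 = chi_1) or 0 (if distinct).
Sum = 0; so <chi_4, chi_1> = 0 (distinct irreducibles are orthogonal).

Compute term by term over conjugacy classes (|C| * chi_4(C) * conj(chi_1(C))):
  1*(1)*conj(1) + 1*(exp(-2*I*pi/3))*conj(exp(I*pi/3)) + 1*(exp(2*I*pi/3))*conj(exp(2*I*pi/3)) + 1*(1)*conj(-1) + 1*(exp(-2*I*pi/3))*conj(exp(-2*I*pi/3)) + 1*(exp(2*I*pi/3))*conj(exp(-I*pi/3))
  = (1) + (-1) + (1) + (-1) + (1) + (-1)
  = 0.
(Exp terms are combined using exp(i*s)*conj(exp(i*t)) = exp(i*(s-t)), and sums of them are collapsed using the identity that for every m > 1 the m distinct m-th roots of unity sum to 0, e.g. 1 + exp(2*I*pi/3) + exp(-2*I*pi/3) = 0.)
Dividing by |G| = 6 gives 0/6 = 0, matching the row-orthogonality relation <chi_4, chi_1> = [chi_4 = chi_1].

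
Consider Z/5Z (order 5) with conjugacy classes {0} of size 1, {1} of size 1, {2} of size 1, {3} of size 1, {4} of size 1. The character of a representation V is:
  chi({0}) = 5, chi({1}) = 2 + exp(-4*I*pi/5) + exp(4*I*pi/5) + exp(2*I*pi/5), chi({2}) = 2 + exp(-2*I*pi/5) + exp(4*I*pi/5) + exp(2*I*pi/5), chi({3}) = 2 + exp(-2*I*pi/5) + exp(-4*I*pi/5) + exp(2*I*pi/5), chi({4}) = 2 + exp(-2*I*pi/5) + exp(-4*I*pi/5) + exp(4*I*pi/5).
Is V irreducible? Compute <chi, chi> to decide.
Not irreducible (reducible): <chi, chi> = 7 > 1.

Solution. <chi, chi> = (1/|G|) sum_C |C| * |chi(C)|^2 = (1/5)[1*|5|^2 + 1*|2 + exp(-4*I*pi/5) + exp(4*I*pi/5) + exp(2*I*pi/5)|^2 + 1*|2 + exp(-2*I*pi/5) + exp(4*I*pi/5) + exp(2*I*pi/5)|^2 + 1*|2 + exp(-2*I*pi/5) + exp(-4*I*pi/5) + exp(2*I*pi/5)|^2 + 1*|2 + exp(-2*I*pi/5) + exp(-4*I*pi/5) + exp(4*I*pi/5)|^2]
  = (1/5)[(25) + (7 + 4*exp(-2*I*pi/5) + 5*exp(-4*I*pi/5) + 5*exp(4*I*pi/5) + 4*exp(2*I*pi/5)) + (7 + 5*exp(-2*I*pi/5) + 4*exp(-4*I*pi/5) + 4*exp(4*I*pi/5) + 5*exp(2*I*pi/5)) + (7 + 5*exp(-2*I*pi/5) + 4*exp(-4*I*pi/5) + 4*exp(4*I*pi/5) + 5*exp(2*I*pi/5)) + (7 + 4*exp(-2*I*pi/5) + 5*exp(-4*I*pi/5) + 5*exp(4*I*pi/5) + 4*exp(2*I*pi/5))] = 35/5 = 7.
(Exp terms are combined using exp(i*s)*conj(exp(i*t)) = exp(i*(s-t)), and sums of them are collapsed using the identity that for every m > 1 the m distinct m-th roots of unity sum to 0, e.g. 1 + exp(2*I*pi/3) + exp(-2*I*pi/3) = 0.)
A character is irreducible iff <chi, chi> = 1, so this representation is reducible.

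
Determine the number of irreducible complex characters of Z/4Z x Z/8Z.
32

The number of irreducible complex representations of a finite group equals its number of conjugacy classes. Z/4Z x Z/8Z is abelian of order 32, so every element is its own conjugacy class: 32 classes, so Z/4Z x Z/8Z (order 32) has exactly 32 irreducible complex representations.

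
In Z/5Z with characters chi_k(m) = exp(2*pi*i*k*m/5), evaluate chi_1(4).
chi_1(4) = zeta_5^4 = exp(-2*I*pi/5)

Working: chi_1(4) = zeta_5^(1*4) = zeta_5^4. Since zeta_5^5 = 1, this equals zeta_5^4 = exp(2*pi*i*4/5) = exp(-2*I*pi/5).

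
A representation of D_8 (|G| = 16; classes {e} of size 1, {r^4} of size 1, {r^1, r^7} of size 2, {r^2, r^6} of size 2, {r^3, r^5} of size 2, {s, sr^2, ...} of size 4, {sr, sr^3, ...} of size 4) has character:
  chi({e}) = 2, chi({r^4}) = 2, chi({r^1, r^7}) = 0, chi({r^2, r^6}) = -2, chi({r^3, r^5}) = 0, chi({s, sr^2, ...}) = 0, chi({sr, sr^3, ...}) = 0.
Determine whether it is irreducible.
Irreducible: <chi, chi> = 1.

Working: <chi, chi> = (1/|G|) sum_C |C| * |chi(C)|^2 = (1/16)[1*|2|^2 + 1*|2|^2 + 2*|0|^2 + 2*|-2|^2 + 2*|0|^2 + 4*|0|^2 + 4*|0|^2]
  = (1/16)[(4) + (4) + (0) + (8) + (0) + (0) + (0)] = 16/16 = 1.
A character is irreducible iff <chi, chi> = 1, so this representation is irreducible.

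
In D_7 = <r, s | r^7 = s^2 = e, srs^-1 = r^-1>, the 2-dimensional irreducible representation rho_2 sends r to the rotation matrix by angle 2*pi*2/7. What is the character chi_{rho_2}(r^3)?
chi_{rho_2}(r^3) = 2*cos(2*pi*2*3/7) = 2*cos(2*pi/7)

Derivation: rho_2(r^3) is rotation by angle 2*pi*2*3/7, whose trace is 2*cos(2*pi*2*3/7) = 2*cos(2*pi/7).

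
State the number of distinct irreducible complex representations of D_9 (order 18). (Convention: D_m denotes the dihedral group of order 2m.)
6

Why: The number of irreducible complex representations of a finite group equals its number of conjugacy classes. D_9 has 6 conjugacy classes ((n+3)/2 for n odd), so D_9 (order 18) has exactly 6 irreducible complex representations.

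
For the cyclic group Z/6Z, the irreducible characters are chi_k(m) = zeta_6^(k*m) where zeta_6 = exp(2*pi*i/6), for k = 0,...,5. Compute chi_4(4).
chi_4(4) = zeta_6^16 = exp(-2*I*pi/3)

Details: chi_4(4) = zeta_6^(4*4) = zeta_6^16. Since zeta_6^6 = 1, this equals zeta_6^4 = exp(2*pi*i*4/6) = exp(-2*I*pi/3).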